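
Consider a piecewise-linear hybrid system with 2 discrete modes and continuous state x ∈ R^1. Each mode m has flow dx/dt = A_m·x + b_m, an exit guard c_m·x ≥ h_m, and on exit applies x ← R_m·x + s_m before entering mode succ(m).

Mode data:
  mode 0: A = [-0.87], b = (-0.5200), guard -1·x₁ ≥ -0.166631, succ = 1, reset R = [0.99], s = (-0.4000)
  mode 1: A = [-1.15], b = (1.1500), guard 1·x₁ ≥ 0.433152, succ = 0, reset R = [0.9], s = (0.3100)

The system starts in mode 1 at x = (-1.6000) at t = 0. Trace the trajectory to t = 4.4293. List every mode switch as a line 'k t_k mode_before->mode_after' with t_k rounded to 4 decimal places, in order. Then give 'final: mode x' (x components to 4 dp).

1 1.3245 1->0
2 1.9328 0->1
3 2.6100 1->0
4 3.2183 0->1
5 3.8955 1->0
final: 0 0.2178

Mode 1: guard c·x = 0.4332 hit at Δt = 1.3245 (t = 1.3245), x⁻ = (0.4332) → reset → x⁺ = (0.6998), jump to mode 0
Mode 0: guard c·x = -0.1666 hit at Δt = 0.6083 (t = 1.9328), x⁻ = (0.1666) → reset → x⁺ = (-0.2350), jump to mode 1
Mode 1: guard c·x = 0.4332 hit at Δt = 0.6772 (t = 2.6100), x⁻ = (0.4332) → reset → x⁺ = (0.6998), jump to mode 0
Mode 0: guard c·x = -0.1666 hit at Δt = 0.6083 (t = 3.2183), x⁻ = (0.1666) → reset → x⁺ = (-0.2350), jump to mode 1
Mode 1: guard c·x = 0.4332 hit at Δt = 0.6772 (t = 3.8955), x⁻ = (0.4332) → reset → x⁺ = (0.6998), jump to mode 0
Mode 0: flow for 0.5338 to horizon, guard not reached → x = (0.2178)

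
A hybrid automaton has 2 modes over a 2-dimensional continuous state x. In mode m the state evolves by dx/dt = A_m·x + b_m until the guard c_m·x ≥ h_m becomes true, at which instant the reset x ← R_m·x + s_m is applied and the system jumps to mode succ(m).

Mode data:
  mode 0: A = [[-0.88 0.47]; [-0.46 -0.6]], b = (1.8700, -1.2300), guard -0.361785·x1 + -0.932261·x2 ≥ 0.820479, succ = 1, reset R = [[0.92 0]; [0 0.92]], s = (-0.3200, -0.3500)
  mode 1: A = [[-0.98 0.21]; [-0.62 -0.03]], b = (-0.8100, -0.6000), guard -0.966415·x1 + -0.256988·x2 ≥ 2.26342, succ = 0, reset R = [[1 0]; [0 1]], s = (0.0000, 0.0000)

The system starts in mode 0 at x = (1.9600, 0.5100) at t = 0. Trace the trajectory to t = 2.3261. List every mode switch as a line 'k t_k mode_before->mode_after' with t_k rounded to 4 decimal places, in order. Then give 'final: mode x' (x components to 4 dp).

1 1.2039 0->1
final: 1 -0.4519 -2.5885

Mode 0: guard c·x = 0.8205 hit at Δt = 1.2039 (t = 1.2039), x⁻ = (1.7745, -1.5687) → reset → x⁺ = (1.3125, -1.7932), jump to mode 1
Mode 1: flow for 1.1222 to horizon, guard not reached → x = (-0.4519, -2.5885)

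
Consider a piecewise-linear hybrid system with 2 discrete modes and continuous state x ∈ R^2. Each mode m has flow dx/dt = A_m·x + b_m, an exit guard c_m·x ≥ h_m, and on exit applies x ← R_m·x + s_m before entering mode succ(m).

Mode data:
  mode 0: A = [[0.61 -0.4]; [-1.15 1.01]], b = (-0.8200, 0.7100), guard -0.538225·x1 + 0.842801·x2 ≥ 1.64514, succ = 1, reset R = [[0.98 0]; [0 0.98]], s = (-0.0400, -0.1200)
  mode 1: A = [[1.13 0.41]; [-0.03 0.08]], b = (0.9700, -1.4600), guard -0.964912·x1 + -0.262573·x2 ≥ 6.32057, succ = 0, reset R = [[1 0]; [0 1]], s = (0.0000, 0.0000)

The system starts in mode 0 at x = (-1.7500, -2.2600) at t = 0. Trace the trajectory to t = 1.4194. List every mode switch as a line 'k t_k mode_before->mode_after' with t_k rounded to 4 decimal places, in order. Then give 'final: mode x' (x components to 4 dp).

1 1.0290 0->1
final: 1 -5.0212 -0.9288

Mode 0: guard c·x = 1.6451 hit at Δt = 1.0290 (t = 1.0290), x⁻ = (-3.4834, -0.2725) → reset → x⁺ = (-3.4537, -0.3871), jump to mode 1
Mode 1: flow for 0.3904 to horizon, guard not reached → x = (-5.0212, -0.9288)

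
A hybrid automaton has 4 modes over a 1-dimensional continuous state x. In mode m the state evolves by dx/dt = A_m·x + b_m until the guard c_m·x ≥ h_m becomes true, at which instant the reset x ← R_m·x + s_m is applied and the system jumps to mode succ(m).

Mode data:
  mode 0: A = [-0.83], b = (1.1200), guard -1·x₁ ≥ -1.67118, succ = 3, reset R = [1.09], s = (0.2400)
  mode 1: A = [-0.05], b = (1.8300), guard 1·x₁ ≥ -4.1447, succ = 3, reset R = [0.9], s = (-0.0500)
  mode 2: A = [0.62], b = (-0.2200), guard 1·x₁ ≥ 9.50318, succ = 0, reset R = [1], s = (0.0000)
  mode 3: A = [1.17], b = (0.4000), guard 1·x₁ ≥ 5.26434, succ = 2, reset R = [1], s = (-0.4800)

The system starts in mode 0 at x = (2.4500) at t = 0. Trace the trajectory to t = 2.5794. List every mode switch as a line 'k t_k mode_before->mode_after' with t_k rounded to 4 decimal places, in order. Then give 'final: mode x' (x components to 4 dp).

Mode 0: guard c·x = -1.6712 hit at Δt = 1.4816 (t = 1.4816), x⁻ = (1.6712) → reset → x⁺ = (2.0616), jump to mode 3
Mode 3: guard c·x = 5.2643 hit at Δt = 0.7239 (t = 2.2055), x⁻ = (5.2643) → reset → x⁺ = (4.7843), jump to mode 2
Mode 2: flow for 0.3739 to horizon, guard not reached → x = (5.9399)

1 1.4816 0->3
2 2.2055 3->2
final: 2 5.9399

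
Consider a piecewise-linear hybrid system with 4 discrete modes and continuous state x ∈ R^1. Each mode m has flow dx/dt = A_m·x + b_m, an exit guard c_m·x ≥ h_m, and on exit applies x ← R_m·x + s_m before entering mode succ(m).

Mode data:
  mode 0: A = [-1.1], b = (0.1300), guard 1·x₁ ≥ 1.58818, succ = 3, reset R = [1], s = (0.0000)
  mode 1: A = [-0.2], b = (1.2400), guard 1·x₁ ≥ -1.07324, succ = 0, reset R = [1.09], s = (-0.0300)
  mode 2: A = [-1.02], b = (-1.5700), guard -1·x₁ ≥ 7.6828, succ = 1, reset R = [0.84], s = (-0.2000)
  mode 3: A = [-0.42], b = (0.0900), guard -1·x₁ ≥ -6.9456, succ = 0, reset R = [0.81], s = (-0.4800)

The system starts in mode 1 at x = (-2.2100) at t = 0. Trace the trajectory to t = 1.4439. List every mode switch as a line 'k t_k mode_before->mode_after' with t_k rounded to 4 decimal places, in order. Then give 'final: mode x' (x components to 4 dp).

1 0.7261 1->0
final: 0 -0.4802

Mode 1: guard c·x = -1.0732 hit at Δt = 0.7261 (t = 0.7261), x⁻ = (-1.0732) → reset → x⁺ = (-1.1998), jump to mode 0
Mode 0: flow for 0.7178 to horizon, guard not reached → x = (-0.4802)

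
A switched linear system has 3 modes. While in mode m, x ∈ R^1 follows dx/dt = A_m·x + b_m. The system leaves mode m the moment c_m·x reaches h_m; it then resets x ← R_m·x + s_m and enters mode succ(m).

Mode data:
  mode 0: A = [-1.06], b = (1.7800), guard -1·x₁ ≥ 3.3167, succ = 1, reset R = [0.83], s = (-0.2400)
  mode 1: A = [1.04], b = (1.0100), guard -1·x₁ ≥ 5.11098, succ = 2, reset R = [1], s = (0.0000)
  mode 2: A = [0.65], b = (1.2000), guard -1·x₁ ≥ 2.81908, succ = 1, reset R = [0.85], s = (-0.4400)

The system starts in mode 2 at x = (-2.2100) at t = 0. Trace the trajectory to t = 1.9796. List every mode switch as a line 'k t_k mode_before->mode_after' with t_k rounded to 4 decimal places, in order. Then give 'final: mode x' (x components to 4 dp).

Mode 2: guard c·x = 2.8191 hit at Δt = 1.5132 (t = 1.5132), x⁻ = (-2.8191) → reset → x⁺ = (-2.8362), jump to mode 1
Mode 1: flow for 0.4664 to horizon, guard not reached → x = (-4.0005)

1 1.5132 2->1
final: 1 -4.0005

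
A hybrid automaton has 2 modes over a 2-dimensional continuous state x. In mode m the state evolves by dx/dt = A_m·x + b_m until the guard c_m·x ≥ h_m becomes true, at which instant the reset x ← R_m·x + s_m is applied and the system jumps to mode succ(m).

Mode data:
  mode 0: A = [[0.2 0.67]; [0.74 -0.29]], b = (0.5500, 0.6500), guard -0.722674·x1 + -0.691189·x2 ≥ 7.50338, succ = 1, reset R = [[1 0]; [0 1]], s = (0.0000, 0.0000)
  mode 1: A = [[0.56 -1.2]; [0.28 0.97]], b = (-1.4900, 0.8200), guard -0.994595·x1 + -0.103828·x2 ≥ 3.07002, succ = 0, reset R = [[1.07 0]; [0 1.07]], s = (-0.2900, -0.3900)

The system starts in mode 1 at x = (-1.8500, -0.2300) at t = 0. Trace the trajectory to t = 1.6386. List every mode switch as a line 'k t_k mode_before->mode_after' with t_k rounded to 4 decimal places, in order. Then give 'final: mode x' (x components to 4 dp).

Mode 1: guard c·x = 3.0700 hit at Δt = 0.4707 (t = 0.4707), x⁻ = (-3.0583, -0.2721) → reset → x⁺ = (-3.5624, -0.6811), jump to mode 0
Mode 0: flow for 1.1679 to horizon, guard not reached → x = (-5.3039, -2.9935)

1 0.4707 1->0
final: 0 -5.3039 -2.9935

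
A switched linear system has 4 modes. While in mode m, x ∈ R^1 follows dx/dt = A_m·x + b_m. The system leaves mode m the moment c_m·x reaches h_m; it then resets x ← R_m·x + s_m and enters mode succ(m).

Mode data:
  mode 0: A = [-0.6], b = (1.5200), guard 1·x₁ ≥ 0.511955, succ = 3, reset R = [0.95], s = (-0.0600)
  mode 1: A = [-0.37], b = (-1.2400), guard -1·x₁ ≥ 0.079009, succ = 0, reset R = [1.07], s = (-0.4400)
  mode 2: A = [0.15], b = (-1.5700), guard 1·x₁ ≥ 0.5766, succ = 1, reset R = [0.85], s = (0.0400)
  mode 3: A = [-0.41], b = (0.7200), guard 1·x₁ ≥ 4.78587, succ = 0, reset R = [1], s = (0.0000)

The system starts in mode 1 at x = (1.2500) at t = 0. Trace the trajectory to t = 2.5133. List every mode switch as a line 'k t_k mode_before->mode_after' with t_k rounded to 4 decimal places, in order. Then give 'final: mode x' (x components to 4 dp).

Mode 1: guard c·x = 0.0790 hit at Δt = 0.9212 (t = 0.9212), x⁻ = (-0.0790) → reset → x⁺ = (-0.5245), jump to mode 0
Mode 0: guard c·x = 0.5120 hit at Δt = 0.6899 (t = 1.6111), x⁻ = (0.5120) → reset → x⁺ = (0.4264), jump to mode 3
Mode 3: flow for 0.9022 to horizon, guard not reached → x = (0.8375)

1 0.9212 1->0
2 1.6111 0->3
final: 3 0.8375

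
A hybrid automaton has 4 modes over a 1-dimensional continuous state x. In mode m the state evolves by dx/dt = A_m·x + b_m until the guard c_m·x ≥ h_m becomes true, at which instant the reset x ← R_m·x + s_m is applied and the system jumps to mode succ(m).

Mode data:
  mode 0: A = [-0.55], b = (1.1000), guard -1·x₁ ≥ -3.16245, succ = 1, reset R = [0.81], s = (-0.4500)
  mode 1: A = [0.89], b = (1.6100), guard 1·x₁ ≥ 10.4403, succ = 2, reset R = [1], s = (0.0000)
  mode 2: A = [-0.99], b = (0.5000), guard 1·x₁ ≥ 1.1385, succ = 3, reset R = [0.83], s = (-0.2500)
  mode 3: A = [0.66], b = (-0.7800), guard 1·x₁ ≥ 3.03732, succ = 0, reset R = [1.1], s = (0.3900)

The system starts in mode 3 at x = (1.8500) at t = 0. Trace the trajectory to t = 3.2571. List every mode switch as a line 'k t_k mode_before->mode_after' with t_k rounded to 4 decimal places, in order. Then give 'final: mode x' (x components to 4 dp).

1 1.5475 3->0
2 2.2715 0->1
final: 1 7.6165

Mode 3: guard c·x = 3.0373 hit at Δt = 1.5475 (t = 1.5475), x⁻ = (3.0373) → reset → x⁺ = (3.7311), jump to mode 0
Mode 0: guard c·x = -3.1625 hit at Δt = 0.7240 (t = 2.2715), x⁻ = (3.1625) → reset → x⁺ = (2.1116), jump to mode 1
Mode 1: flow for 0.9856 to horizon, guard not reached → x = (7.6165)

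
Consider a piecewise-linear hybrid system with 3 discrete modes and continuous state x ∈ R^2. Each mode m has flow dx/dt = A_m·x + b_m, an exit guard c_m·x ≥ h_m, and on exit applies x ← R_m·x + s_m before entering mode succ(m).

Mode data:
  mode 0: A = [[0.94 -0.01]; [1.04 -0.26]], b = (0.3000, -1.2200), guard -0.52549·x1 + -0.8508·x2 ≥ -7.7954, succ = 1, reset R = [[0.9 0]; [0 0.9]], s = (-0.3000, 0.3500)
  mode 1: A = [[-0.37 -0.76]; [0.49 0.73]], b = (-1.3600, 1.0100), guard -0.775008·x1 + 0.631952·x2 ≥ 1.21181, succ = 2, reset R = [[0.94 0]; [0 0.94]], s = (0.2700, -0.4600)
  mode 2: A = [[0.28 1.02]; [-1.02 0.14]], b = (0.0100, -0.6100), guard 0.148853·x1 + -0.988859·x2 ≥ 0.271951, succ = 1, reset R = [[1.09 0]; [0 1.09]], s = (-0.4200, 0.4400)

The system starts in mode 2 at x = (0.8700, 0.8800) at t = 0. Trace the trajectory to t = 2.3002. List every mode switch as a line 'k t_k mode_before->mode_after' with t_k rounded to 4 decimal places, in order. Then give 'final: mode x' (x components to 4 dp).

1 0.5649 2->1
2 1.1814 1->2
final: 2 0.6522 -0.0932

Mode 2: guard c·x = 0.2720 hit at Δt = 0.5649 (t = 0.5649), x⁻ = (1.3000, -0.0793) → reset → x⁺ = (0.9970, 0.3535), jump to mode 1
Mode 1: guard c·x = 1.2118 hit at Δt = 0.6165 (t = 1.1814), x⁻ = (-0.3478, 1.4911) → reset → x⁺ = (-0.0569, 0.9416), jump to mode 2
Mode 2: flow for 1.1188 to horizon, guard not reached → x = (0.6522, -0.0932)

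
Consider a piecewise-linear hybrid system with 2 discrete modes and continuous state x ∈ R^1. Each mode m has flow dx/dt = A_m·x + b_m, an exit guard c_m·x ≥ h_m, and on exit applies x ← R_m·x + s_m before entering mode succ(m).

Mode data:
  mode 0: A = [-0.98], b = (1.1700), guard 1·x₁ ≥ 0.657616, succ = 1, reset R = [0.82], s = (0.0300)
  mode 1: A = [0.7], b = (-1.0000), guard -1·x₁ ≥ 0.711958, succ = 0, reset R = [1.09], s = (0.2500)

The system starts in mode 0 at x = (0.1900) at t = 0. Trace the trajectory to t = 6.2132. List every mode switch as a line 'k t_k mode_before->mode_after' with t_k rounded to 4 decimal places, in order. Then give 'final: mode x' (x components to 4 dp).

Mode 0: guard c·x = 0.6576 hit at Δt = 0.6398 (t = 0.6398), x⁻ = (0.6576) → reset → x⁺ = (0.5692), jump to mode 1
Mode 1: guard c·x = 0.7120 hit at Δt = 1.3038 (t = 1.9436), x⁻ = (-0.7120) → reset → x⁺ = (-0.5260), jump to mode 0
Mode 0: guard c·x = 0.6576 hit at Δt = 1.1892 (t = 3.1328), x⁻ = (0.6576) → reset → x⁺ = (0.5692), jump to mode 1
Mode 1: guard c·x = 0.7120 hit at Δt = 1.3038 (t = 4.4366), x⁻ = (-0.7120) → reset → x⁺ = (-0.5260), jump to mode 0
Mode 0: guard c·x = 0.6576 hit at Δt = 1.1892 (t = 5.6258), x⁻ = (0.6576) → reset → x⁺ = (0.5692), jump to mode 1
Mode 1: flow for 0.5874 to horizon, guard not reached → x = (0.1322)

1 0.6398 0->1
2 1.9436 1->0
3 3.1328 0->1
4 4.4366 1->0
5 5.6258 0->1
final: 1 0.1322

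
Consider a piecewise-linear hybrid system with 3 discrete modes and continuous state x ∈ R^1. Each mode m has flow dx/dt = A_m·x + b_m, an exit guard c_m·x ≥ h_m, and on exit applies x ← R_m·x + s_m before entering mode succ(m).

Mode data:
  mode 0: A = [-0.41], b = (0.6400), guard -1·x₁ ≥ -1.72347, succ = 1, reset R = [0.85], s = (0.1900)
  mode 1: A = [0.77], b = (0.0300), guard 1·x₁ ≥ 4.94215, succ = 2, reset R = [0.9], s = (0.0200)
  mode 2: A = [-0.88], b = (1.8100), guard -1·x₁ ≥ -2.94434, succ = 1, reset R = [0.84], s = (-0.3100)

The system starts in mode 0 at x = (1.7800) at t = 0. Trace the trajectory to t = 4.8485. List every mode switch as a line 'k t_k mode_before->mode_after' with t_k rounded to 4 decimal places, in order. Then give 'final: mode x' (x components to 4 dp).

1 0.7281 0->1
2 2.1289 1->2
3 3.2646 2->1
4 4.3246 1->2
final: 2 3.5774

Mode 0: guard c·x = -1.7235 hit at Δt = 0.7281 (t = 0.7281), x⁻ = (1.7235) → reset → x⁺ = (1.6549), jump to mode 1
Mode 1: guard c·x = 4.9421 hit at Δt = 1.4008 (t = 2.1289), x⁻ = (4.9421) → reset → x⁺ = (4.4679), jump to mode 2
Mode 2: guard c·x = -2.9443 hit at Δt = 1.1357 (t = 3.2646), x⁻ = (2.9443) → reset → x⁺ = (2.1632), jump to mode 1
Mode 1: guard c·x = 4.9421 hit at Δt = 1.0600 (t = 4.3246), x⁻ = (4.9421) → reset → x⁺ = (4.4679), jump to mode 2
Mode 2: flow for 0.5239 to horizon, guard not reached → x = (3.5774)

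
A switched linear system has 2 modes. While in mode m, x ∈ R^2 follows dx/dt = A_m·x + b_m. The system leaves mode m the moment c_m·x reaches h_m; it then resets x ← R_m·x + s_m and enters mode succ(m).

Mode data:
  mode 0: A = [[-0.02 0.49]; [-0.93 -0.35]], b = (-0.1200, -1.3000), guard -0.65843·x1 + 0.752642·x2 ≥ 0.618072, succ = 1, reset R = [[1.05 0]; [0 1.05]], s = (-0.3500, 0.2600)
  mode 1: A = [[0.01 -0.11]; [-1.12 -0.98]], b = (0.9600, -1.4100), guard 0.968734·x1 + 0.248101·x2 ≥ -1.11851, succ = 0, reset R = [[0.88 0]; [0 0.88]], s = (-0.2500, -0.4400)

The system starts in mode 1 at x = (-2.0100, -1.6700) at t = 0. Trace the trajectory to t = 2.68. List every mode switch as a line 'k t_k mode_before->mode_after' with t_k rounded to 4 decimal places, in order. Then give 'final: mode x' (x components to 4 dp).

1 0.9489 1->0
2 1.9850 0->1
final: 1 -1.4140 0.0557

Mode 1: guard c·x = -1.1185 hit at Δt = 0.9489 (t = 0.9489), x⁻ = (-1.0159, -0.5415) → reset → x⁺ = (-1.1440, -0.9165), jump to mode 0
Mode 0: guard c·x = 0.6181 hit at Δt = 1.0361 (t = 1.9850), x⁻ = (-1.6444, -0.6174) → reset → x⁺ = (-2.0766, -0.3882), jump to mode 1
Mode 1: flow for 0.6950 to horizon, guard not reached → x = (-1.4140, 0.0557)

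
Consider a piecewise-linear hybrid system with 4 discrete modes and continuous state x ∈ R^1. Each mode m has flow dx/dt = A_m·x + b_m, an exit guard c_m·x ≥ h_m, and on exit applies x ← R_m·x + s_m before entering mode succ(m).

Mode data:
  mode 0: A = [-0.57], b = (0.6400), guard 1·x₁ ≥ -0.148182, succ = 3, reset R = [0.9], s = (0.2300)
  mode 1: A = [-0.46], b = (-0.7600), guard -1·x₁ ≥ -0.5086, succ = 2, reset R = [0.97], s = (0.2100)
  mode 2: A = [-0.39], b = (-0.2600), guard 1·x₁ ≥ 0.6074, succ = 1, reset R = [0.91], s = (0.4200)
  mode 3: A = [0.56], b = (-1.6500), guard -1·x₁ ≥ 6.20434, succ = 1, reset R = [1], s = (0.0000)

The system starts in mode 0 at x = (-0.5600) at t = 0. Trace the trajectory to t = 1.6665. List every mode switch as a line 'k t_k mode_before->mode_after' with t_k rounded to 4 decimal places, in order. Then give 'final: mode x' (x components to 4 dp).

1 0.4924 0->3
final: 3 -2.5535

Mode 0: guard c·x = -0.1482 hit at Δt = 0.4924 (t = 0.4924), x⁻ = (-0.1482) → reset → x⁺ = (0.0966), jump to mode 3
Mode 3: flow for 1.1741 to horizon, guard not reached → x = (-2.5535)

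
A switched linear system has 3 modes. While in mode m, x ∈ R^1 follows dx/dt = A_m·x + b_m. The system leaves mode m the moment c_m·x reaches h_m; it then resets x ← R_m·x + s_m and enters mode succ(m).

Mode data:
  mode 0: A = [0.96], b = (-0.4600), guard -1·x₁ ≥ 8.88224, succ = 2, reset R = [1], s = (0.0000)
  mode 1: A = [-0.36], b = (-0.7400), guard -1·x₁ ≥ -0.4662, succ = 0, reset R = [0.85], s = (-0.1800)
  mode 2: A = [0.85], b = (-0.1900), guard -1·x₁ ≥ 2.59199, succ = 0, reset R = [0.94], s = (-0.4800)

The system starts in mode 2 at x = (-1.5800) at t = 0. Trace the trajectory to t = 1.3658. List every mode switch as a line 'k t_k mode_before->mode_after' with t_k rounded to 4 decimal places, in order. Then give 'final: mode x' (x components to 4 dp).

Mode 2: guard c·x = 2.5920 hit at Δt = 0.5240 (t = 0.5240), x⁻ = (-2.5920) → reset → x⁺ = (-2.9165), jump to mode 0
Mode 0: flow for 0.8418 to horizon, guard not reached → x = (-7.1396)

1 0.5240 2->0
final: 0 -7.1396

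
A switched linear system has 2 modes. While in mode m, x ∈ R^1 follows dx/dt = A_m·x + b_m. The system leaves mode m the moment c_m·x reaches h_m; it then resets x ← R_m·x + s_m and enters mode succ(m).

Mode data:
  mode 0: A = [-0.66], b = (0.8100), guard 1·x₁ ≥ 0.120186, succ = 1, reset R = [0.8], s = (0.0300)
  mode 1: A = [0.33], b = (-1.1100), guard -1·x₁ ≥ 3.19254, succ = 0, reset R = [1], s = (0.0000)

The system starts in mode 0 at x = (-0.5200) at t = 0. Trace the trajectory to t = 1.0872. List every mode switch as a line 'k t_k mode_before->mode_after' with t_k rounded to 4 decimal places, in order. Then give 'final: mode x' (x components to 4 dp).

Mode 0: guard c·x = 0.1202 hit at Δt = 0.6914 (t = 0.6914), x⁻ = (0.1202) → reset → x⁺ = (0.1261), jump to mode 1
Mode 1: flow for 0.3958 to horizon, guard not reached → x = (-0.3256)

1 0.6914 0->1
final: 1 -0.3256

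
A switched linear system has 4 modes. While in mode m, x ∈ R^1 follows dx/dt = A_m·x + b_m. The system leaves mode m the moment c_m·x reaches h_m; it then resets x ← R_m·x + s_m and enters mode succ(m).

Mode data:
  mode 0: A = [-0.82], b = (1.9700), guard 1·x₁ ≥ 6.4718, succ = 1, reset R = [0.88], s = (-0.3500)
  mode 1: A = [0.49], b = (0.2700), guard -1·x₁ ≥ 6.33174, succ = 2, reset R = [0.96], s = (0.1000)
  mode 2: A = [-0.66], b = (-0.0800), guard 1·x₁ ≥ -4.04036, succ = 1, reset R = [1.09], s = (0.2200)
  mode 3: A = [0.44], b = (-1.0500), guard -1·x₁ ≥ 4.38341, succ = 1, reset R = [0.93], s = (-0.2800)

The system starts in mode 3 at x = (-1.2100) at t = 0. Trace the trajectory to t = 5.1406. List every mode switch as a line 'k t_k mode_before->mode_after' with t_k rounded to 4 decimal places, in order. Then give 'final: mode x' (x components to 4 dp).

1 1.4376 3->1
2 2.2908 1->2
3 2.8996 2->1
4 3.8475 1->2
5 4.4563 2->1
final: 1 -5.6312

Mode 3: guard c·x = 4.3834 hit at Δt = 1.4376 (t = 1.4376), x⁻ = (-4.3834) → reset → x⁺ = (-4.3566), jump to mode 1
Mode 1: guard c·x = 6.3317 hit at Δt = 0.8532 (t = 2.2908), x⁻ = (-6.3317) → reset → x⁺ = (-5.9785), jump to mode 2
Mode 2: guard c·x = -4.0404 hit at Δt = 0.6088 (t = 2.8996), x⁻ = (-4.0404) → reset → x⁺ = (-4.1840), jump to mode 1
Mode 1: guard c·x = 6.3317 hit at Δt = 0.9479 (t = 3.8475), x⁻ = (-6.3317) → reset → x⁺ = (-5.9785), jump to mode 2
Mode 2: guard c·x = -4.0404 hit at Δt = 0.6088 (t = 4.4563), x⁻ = (-4.0404) → reset → x⁺ = (-4.1840), jump to mode 1
Mode 1: flow for 0.6843 to horizon, guard not reached → x = (-5.6312)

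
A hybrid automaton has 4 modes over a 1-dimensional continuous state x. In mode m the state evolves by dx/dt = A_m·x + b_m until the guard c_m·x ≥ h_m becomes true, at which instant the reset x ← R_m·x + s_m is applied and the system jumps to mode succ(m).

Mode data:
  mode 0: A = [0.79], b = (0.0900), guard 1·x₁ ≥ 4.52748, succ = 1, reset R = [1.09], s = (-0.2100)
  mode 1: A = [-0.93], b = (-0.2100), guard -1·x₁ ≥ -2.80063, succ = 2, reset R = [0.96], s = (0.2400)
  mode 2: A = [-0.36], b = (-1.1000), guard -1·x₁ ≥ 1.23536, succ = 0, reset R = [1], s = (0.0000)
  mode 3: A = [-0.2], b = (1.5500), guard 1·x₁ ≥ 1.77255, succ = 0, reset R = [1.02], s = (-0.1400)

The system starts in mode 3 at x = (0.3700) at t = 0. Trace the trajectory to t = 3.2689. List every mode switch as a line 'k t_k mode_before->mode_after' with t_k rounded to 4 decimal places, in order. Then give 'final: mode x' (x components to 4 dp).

1 1.0539 3->0
2 2.2657 0->1
3 2.7949 1->2
final: 2 1.9898

Mode 3: guard c·x = 1.7726 hit at Δt = 1.0539 (t = 1.0539), x⁻ = (1.7725) → reset → x⁺ = (1.6680), jump to mode 0
Mode 0: guard c·x = 4.5275 hit at Δt = 1.2118 (t = 2.2657), x⁻ = (4.5275) → reset → x⁺ = (4.7250), jump to mode 1
Mode 1: guard c·x = -2.8006 hit at Δt = 0.5292 (t = 2.7949), x⁻ = (2.8006) → reset → x⁺ = (2.9286), jump to mode 2
Mode 2: flow for 0.4740 to horizon, guard not reached → x = (1.9898)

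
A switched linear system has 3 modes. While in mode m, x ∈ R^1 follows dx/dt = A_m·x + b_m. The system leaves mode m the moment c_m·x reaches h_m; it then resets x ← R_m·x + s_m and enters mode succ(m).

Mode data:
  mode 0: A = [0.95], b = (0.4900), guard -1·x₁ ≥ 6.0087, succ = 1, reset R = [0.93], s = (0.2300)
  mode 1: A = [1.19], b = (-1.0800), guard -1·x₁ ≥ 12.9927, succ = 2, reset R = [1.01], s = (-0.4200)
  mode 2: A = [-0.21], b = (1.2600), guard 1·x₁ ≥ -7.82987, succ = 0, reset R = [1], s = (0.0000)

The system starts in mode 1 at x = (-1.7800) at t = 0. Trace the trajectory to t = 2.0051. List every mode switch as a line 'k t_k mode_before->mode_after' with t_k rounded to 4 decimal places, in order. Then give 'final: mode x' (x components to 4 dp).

Mode 1: guard c·x = 12.9927 hit at Δt = 1.3809 (t = 1.3809), x⁻ = (-12.9927) → reset → x⁺ = (-13.5426), jump to mode 2
Mode 2: flow for 0.6242 to horizon, guard not reached → x = (-11.1417)

1 1.3809 1->2
final: 2 -11.1417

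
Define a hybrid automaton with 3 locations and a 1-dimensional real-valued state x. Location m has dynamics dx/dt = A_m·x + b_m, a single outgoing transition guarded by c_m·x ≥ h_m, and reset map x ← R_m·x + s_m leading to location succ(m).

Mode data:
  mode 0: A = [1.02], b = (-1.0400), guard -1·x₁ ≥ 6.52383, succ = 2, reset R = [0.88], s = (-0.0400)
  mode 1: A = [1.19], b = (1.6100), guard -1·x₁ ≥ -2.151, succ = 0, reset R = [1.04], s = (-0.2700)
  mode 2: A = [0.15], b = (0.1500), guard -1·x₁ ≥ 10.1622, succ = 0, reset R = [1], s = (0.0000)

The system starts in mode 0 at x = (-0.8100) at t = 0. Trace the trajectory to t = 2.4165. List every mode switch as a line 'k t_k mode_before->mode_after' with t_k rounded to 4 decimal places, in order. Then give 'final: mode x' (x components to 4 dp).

Mode 0: guard c·x = 6.5238 hit at Δt = 1.3888 (t = 1.3888), x⁻ = (-6.5238) → reset → x⁺ = (-5.7810), jump to mode 2
Mode 2: flow for 1.0277 to horizon, guard not reached → x = (-6.5778)

1 1.3888 0->2
final: 2 -6.5778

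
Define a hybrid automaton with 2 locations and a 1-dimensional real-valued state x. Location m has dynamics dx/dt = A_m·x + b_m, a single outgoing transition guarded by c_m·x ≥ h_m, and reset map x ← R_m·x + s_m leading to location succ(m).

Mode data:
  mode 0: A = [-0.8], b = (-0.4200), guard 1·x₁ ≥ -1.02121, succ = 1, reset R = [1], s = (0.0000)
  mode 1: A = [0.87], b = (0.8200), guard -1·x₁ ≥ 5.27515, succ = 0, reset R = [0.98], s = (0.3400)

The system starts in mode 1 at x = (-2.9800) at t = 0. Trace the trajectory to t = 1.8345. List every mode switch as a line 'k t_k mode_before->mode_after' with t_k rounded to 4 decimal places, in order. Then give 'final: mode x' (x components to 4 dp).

Mode 1: guard c·x = 5.2752 hit at Δt = 0.8672 (t = 0.8672), x⁻ = (-5.2751) → reset → x⁺ = (-4.8296), jump to mode 0
Mode 0: flow for 0.9673 to horizon, guard not reached → x = (-2.5105)

1 0.8672 1->0
final: 0 -2.5105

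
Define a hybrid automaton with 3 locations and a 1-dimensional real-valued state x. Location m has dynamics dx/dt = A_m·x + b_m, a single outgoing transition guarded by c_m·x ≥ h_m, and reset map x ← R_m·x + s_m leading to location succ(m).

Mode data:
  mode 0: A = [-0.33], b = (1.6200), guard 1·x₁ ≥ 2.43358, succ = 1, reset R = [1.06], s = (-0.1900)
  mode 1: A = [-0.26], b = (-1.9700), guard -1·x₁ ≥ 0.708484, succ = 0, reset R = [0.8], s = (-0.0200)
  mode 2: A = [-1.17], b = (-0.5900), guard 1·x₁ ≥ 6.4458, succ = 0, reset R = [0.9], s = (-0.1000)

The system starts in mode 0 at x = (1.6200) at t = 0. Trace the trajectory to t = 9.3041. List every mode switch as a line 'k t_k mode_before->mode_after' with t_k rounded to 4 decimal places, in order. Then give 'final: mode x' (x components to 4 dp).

Mode 0: guard c·x = 2.4336 hit at Δt = 0.8611 (t = 0.8611), x⁻ = (2.4336) → reset → x⁺ = (2.3896), jump to mode 1
Mode 1: guard c·x = 0.7085 hit at Δt = 1.4319 (t = 2.2930), x⁻ = (-0.7085) → reset → x⁺ = (-0.5868), jump to mode 0
Mode 0: guard c·x = 2.4336 hit at Δt = 2.4168 (t = 4.7098), x⁻ = (2.4336) → reset → x⁺ = (2.3896), jump to mode 1
Mode 1: guard c·x = 0.7085 hit at Δt = 1.4319 (t = 6.1417), x⁻ = (-0.7085) → reset → x⁺ = (-0.5868), jump to mode 0
Mode 0: guard c·x = 2.4336 hit at Δt = 2.4168 (t = 8.5586), x⁻ = (2.4336) → reset → x⁺ = (2.3896), jump to mode 1
Mode 1: flow for 0.7455 to horizon, guard not reached → x = (0.6334)

1 0.8611 0->1
2 2.2930 1->0
3 4.7098 0->1
4 6.1417 1->0
5 8.5586 0->1
final: 1 0.6334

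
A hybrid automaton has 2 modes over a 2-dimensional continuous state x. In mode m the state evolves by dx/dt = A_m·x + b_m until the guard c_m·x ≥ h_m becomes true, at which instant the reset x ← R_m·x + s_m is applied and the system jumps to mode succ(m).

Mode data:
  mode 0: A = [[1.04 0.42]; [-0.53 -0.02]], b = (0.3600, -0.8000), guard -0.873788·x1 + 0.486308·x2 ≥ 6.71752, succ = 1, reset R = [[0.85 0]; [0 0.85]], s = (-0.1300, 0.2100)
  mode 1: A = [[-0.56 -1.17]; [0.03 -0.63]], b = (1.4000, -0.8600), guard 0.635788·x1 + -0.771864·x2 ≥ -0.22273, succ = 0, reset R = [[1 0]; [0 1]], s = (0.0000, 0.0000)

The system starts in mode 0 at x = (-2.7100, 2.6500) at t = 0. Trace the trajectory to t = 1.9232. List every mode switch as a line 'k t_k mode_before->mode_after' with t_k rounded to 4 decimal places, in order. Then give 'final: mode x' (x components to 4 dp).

Mode 0: guard c·x = 6.7175 hit at Δt = 1.1853 (t = 1.1853), x⁻ = (-5.4357, 4.0466) → reset → x⁺ = (-4.7503, 3.6496), jump to mode 1
Mode 1: flow for 0.7379 to horizon, guard not reached → x = (-4.0888, 1.7054)

1 1.1853 0->1
final: 1 -4.0888 1.7054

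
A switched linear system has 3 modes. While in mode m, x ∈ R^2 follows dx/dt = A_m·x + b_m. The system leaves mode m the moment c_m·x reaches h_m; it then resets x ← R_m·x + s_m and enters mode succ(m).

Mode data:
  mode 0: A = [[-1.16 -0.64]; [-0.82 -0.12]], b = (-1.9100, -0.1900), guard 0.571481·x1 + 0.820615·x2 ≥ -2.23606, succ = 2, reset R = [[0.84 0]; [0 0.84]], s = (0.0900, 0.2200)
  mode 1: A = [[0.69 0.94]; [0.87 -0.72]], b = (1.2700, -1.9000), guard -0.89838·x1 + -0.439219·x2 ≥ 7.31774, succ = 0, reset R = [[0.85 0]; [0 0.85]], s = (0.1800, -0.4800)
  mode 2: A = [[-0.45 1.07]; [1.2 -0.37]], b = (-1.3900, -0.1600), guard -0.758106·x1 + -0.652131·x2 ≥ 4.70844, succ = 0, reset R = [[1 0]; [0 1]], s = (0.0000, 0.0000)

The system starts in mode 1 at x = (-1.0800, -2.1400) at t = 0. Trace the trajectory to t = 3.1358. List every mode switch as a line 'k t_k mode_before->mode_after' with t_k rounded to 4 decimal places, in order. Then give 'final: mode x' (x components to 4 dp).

Mode 1: guard c·x = 7.3177 hit at Δt = 1.2681 (t = 1.2681), x⁻ = (-5.8165, -4.7637) → reset → x⁺ = (-4.7640, -4.5292), jump to mode 0
Mode 0: guard c·x = -2.2361 hit at Δt = 1.2439 (t = 2.5120), x⁻ = (-1.2980, -1.8209) → reset → x⁺ = (-1.0004, -1.3096), jump to mode 2
Mode 2: flow for 0.6238 to horizon, guard not reached → x = (-2.5364, -2.3169)

1 1.2681 1->0
2 2.5120 0->2
final: 2 -2.5364 -2.3169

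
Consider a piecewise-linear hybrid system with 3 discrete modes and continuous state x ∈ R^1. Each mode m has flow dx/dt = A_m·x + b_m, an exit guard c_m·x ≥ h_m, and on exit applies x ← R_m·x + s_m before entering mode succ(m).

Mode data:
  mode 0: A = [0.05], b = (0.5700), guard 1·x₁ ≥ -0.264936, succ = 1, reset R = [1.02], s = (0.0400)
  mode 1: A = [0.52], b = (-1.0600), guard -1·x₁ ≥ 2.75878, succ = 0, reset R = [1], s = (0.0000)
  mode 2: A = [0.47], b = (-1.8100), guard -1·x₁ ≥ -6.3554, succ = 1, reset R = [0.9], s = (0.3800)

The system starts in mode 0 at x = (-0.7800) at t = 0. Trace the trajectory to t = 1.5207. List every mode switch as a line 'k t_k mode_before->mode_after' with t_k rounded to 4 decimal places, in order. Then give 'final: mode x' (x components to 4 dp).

1 0.9472 0->1
final: 1 -1.0185

Mode 0: guard c·x = -0.2649 hit at Δt = 0.9472 (t = 0.9472), x⁻ = (-0.2649) → reset → x⁺ = (-0.2302), jump to mode 1
Mode 1: flow for 0.5735 to horizon, guard not reached → x = (-1.0185)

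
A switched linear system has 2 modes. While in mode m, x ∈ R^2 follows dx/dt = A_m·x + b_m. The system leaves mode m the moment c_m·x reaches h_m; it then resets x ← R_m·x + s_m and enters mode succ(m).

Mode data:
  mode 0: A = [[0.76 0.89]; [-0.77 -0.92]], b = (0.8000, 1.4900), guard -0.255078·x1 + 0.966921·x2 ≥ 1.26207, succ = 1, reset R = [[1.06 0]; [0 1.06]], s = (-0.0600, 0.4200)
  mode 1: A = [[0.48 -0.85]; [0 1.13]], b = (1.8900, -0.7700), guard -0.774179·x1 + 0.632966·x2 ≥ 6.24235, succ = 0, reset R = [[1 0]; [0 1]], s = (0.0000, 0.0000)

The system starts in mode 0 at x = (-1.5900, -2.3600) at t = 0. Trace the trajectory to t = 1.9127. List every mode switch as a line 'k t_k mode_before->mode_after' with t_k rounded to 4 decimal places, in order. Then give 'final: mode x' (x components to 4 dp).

1 0.7342 0->1
final: 1 -4.1539 1.9652

Mode 0: guard c·x = 1.2621 hit at Δt = 0.7342 (t = 0.7342), x⁻ = (-2.8008, 0.5664) → reset → x⁺ = (-3.0289, 1.0204), jump to mode 1
Mode 1: flow for 1.1785 to horizon, guard not reached → x = (-4.1539, 1.9652)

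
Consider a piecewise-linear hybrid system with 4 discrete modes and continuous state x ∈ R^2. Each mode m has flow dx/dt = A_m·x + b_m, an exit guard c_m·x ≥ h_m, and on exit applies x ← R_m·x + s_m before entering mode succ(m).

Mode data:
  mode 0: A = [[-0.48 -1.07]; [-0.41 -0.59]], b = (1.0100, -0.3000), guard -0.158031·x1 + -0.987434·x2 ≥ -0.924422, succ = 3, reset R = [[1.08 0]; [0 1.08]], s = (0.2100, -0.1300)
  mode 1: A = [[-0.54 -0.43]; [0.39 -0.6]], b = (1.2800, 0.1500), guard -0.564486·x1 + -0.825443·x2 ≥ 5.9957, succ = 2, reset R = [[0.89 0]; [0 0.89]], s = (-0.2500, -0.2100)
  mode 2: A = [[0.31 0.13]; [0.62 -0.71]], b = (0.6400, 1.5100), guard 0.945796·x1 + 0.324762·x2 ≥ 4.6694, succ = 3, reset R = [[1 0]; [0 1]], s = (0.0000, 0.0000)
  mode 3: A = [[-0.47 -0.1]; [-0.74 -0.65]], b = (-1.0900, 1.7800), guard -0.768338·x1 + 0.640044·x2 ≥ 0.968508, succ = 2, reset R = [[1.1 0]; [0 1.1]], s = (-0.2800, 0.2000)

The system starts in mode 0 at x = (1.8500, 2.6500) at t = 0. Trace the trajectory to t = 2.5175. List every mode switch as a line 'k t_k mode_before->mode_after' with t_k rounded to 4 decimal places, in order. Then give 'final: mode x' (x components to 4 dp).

Mode 0: guard c·x = -0.9244 hit at Δt = 1.0932 (t = 1.0932), x⁻ = (0.5603, 0.8465) → reset → x⁺ = (0.8151, 0.7842), jump to mode 3
Mode 3: guard c·x = 0.9685 hit at Δt = 0.6915 (t = 1.7847), x⁻ = (-0.1181, 1.3714) → reset → x⁺ = (-0.4099, 1.7085), jump to mode 2
Mode 2: flow for 0.7328 to horizon, guard not reached → x = (0.2000, 1.8459)

1 1.0932 0->3
2 1.7847 3->2
final: 2 0.2000 1.8459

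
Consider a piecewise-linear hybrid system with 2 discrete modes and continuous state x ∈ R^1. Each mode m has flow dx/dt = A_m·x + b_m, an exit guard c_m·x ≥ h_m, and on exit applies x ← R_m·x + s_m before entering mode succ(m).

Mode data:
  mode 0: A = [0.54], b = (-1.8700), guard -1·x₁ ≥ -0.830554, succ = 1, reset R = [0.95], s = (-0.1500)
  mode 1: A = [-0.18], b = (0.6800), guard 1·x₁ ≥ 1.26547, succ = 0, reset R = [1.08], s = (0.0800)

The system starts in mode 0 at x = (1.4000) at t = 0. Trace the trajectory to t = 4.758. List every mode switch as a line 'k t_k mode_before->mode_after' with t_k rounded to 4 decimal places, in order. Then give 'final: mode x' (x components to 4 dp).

Mode 0: guard c·x = -0.8306 hit at Δt = 0.4514 (t = 0.4514), x⁻ = (0.8306) → reset → x⁺ = (0.6390), jump to mode 1
Mode 1: guard c·x = 1.2655 hit at Δt = 1.2368 (t = 1.6882), x⁻ = (1.2655) → reset → x⁺ = (1.4467), jump to mode 0
Mode 0: guard c·x = -0.8306 hit at Δt = 0.4938 (t = 2.1820), x⁻ = (0.8306) → reset → x⁺ = (0.6390), jump to mode 1
Mode 1: guard c·x = 1.2655 hit at Δt = 1.2368 (t = 3.4188), x⁻ = (1.2655) → reset → x⁺ = (1.4467), jump to mode 0
Mode 0: guard c·x = -0.8306 hit at Δt = 0.4938 (t = 3.9126), x⁻ = (0.8306) → reset → x⁺ = (0.6390), jump to mode 1
Mode 1: flow for 0.8454 to horizon, guard not reached → x = (1.0821)

1 0.4514 0->1
2 1.6882 1->0
3 2.1820 0->1
4 3.4188 1->0
5 3.9126 0->1
final: 1 1.0821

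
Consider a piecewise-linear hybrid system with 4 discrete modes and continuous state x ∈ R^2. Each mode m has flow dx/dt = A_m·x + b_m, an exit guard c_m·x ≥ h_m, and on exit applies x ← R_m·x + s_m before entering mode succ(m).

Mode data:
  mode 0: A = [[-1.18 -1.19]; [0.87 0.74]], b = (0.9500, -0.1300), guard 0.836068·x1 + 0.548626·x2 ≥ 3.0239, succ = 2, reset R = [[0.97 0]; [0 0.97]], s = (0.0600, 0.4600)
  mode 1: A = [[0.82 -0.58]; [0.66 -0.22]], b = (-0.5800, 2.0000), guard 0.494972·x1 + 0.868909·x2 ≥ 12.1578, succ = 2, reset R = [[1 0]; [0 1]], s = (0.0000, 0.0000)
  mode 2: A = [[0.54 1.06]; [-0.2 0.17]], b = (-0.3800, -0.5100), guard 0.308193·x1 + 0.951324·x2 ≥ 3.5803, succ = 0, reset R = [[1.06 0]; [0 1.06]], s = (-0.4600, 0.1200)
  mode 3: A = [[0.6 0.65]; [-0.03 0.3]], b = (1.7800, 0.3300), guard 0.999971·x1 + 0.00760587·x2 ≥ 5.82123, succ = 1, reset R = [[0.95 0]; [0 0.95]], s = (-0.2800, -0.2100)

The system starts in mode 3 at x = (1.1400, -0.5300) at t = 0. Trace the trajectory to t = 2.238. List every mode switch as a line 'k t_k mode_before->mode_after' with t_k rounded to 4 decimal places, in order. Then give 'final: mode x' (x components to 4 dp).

1 1.3866 3->1
final: 1 8.6552 4.6712

Mode 3: guard c·x = 5.8212 hit at Δt = 1.3866 (t = 1.3866), x⁻ = (5.8244, -0.3903) → reset → x⁺ = (5.2531, -0.5808), jump to mode 1
Mode 1: flow for 0.8514 to horizon, guard not reached → x = (8.6552, 4.6712)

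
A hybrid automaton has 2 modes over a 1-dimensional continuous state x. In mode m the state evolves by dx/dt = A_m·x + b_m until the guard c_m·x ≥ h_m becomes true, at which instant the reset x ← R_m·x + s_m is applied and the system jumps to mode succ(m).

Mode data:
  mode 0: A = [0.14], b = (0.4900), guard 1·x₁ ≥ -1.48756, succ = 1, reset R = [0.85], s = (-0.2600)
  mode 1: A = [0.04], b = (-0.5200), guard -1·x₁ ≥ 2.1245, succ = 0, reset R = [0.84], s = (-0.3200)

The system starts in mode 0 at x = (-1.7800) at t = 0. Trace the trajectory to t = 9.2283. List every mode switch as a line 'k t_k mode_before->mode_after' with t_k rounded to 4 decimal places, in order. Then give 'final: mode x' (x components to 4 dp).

1 1.1216 0->1
2 2.1337 1->0
3 4.7491 0->1
4 5.7612 1->0
5 8.3766 0->1
final: 1 -2.0278

Mode 0: guard c·x = -1.4876 hit at Δt = 1.1216 (t = 1.1216), x⁻ = (-1.4876) → reset → x⁺ = (-1.5244), jump to mode 1
Mode 1: guard c·x = 2.1245 hit at Δt = 1.0121 (t = 2.1337), x⁻ = (-2.1245) → reset → x⁺ = (-2.1046), jump to mode 0
Mode 0: guard c·x = -1.4876 hit at Δt = 2.6154 (t = 4.7491), x⁻ = (-1.4876) → reset → x⁺ = (-1.5244), jump to mode 1
Mode 1: guard c·x = 2.1245 hit at Δt = 1.0121 (t = 5.7612), x⁻ = (-2.1245) → reset → x⁺ = (-2.1046), jump to mode 0
Mode 0: guard c·x = -1.4876 hit at Δt = 2.6154 (t = 8.3766), x⁻ = (-1.4876) → reset → x⁺ = (-1.5244), jump to mode 1
Mode 1: flow for 0.8517 to horizon, guard not reached → x = (-2.0278)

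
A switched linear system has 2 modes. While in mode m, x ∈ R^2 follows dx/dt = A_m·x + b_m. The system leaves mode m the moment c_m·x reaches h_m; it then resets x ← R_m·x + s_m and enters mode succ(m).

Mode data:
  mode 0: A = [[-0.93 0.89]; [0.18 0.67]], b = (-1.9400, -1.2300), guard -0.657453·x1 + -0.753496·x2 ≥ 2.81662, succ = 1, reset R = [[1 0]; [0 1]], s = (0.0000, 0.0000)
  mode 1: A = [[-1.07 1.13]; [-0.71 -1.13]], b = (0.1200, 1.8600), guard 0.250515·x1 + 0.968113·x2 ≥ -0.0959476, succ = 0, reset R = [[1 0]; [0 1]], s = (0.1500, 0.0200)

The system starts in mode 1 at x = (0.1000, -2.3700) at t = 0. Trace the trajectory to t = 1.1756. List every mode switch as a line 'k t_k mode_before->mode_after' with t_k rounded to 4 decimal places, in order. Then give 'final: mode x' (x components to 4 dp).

1 0.7245 1->0
final: 0 -0.9861 -0.6718

Mode 1: guard c·x = -0.0959 hit at Δt = 0.7245 (t = 0.7245), x⁻ = (-0.4004, 0.0045) → reset → x⁺ = (-0.2504, 0.0245), jump to mode 0
Mode 0: flow for 0.4511 to horizon, guard not reached → x = (-0.9861, -0.6718)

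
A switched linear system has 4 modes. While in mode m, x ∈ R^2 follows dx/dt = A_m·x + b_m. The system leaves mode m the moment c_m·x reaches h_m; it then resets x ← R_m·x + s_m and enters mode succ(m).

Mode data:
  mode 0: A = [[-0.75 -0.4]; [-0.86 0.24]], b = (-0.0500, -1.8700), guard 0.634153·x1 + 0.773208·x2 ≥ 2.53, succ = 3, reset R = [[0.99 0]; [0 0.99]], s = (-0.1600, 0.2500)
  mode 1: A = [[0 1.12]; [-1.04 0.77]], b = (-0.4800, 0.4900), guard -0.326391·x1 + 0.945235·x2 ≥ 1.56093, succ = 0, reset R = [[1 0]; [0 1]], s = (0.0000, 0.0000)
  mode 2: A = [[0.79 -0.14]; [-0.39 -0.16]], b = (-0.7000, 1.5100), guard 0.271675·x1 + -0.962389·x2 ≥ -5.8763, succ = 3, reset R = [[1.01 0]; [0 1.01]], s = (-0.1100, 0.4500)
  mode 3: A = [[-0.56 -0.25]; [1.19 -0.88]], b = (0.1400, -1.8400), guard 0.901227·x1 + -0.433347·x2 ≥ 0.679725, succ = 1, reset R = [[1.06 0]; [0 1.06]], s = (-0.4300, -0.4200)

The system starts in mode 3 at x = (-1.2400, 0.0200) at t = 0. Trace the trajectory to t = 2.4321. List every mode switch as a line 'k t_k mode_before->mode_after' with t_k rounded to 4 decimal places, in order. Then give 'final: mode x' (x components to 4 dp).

1 1.2595 3->1
final: 1 -3.9481 -0.7988

Mode 3: guard c·x = 0.6797 hit at Δt = 1.2595 (t = 1.2595), x⁻ = (-0.1758, -1.9341) → reset → x⁺ = (-0.6163, -2.4702), jump to mode 1
Mode 1: flow for 1.1726 to horizon, guard not reached → x = (-3.9481, -0.7988)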